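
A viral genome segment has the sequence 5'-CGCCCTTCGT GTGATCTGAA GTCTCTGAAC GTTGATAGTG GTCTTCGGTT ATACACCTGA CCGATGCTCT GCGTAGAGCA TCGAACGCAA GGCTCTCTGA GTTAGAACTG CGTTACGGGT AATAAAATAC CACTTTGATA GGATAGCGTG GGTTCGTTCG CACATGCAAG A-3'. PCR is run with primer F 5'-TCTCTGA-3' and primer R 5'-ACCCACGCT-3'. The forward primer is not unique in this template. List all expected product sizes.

The forward primer TCTCTGA matches the top strand at positions 22–28, 94–100.
The reverse primer's reverse complement is AGCGTGGGT, matching at positions 145–153.
Each forward site pairs with the reverse site to give a product ending at position 153: sizes 132, 60 bp.

132 bp, 60 bp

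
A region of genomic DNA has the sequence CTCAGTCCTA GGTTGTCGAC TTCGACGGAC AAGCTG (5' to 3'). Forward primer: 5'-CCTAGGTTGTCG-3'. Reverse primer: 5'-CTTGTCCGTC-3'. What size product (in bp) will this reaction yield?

27 bp

Forward primer CCTAGGTTGTCG is found on the top strand at positions 7–18.
Taking the reverse complement of CTTGTCCGTC gives GACGGACAAG, found at positions 24–33 on the template; the primer anneals here to the top strand with its 3' end pointing upstream.
The product runs from position 7 to position 33, so its length is 33 − 7 + 1 = 27 bp.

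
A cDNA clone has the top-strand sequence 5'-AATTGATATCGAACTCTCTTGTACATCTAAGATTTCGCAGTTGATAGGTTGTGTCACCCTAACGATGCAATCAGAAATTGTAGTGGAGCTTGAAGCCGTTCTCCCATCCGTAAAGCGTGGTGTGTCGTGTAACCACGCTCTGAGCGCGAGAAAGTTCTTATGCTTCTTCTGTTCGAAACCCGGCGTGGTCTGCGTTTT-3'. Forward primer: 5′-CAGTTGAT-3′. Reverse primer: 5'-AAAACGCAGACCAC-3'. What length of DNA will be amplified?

161 bp

Forward primer CAGTTGAT is found on the top strand at positions 38–45.
The reverse primer's reverse complement is GTGGTCTGCGTTTT, which matches the template at positions 185–198.
The product runs from position 38 to position 198, so its length is 198 − 38 + 1 = 161 bp.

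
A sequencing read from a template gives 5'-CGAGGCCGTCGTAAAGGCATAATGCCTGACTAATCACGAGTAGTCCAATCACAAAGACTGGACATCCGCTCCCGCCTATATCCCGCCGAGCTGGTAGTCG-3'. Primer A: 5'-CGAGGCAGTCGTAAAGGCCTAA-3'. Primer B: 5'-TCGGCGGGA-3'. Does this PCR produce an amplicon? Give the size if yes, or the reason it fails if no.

Primer A (CGAGGCAGTCGTAAAGGCCTAA) does not match the top strand, and its reverse complement TTAGGCCTTTACGACTGCCTCG does not match either.
With no annealing site for primer A, no amplification occurs.

No product — primer A has no binding site in the template.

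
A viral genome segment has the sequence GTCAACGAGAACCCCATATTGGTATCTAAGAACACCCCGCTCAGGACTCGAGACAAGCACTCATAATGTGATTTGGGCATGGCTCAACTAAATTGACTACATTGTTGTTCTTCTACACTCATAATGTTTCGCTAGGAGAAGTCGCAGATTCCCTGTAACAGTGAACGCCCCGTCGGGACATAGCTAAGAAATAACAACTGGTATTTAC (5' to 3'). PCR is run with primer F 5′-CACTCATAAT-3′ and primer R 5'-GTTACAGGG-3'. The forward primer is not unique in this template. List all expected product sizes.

The forward primer CACTCATAAT matches the top strand at positions 58–67, 116–125.
The reverse primer's reverse complement is CCCTGTAAC, matching at positions 151–159.
Each forward site pairs with the reverse site to give a product ending at position 159: sizes 102, 44 bp.

102 bp, 44 bp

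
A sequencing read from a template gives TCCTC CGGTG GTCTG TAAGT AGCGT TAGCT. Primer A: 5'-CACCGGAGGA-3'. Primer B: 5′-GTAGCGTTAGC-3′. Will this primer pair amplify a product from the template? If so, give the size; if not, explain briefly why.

Primer A (CACCGGAGGA) has reverse complement TCCTCCGGTG, which matches the top strand at positions 1–10; primer A anneals to the top strand there with its 3' end pointing upstream toward position 1.
Primer B (GTAGCGTTAGC) matches the top strand directly at positions 19–29; it anneals to the bottom strand with its 3' end pointing downstream toward position 29.
The 3' ends diverge (primer A extends toward position 1, primer B toward position 30), so the primers never converge on a shared product.

No product — the primers' 3' ends point away from each other.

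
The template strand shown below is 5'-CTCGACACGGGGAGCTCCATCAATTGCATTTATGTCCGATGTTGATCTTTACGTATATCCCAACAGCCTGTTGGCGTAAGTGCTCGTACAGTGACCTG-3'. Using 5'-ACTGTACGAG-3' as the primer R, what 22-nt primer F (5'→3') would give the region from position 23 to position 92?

The reverse primer's reverse complement CTCGTACAGT matches the template at positions 83–92; the product starts at position 23.
The forward primer is identical to the top strand over positions 23–44: ATTGCATTTATGTCCGATGTTG.

5'-ATTGCATTTATGTCCGATGTTG-3'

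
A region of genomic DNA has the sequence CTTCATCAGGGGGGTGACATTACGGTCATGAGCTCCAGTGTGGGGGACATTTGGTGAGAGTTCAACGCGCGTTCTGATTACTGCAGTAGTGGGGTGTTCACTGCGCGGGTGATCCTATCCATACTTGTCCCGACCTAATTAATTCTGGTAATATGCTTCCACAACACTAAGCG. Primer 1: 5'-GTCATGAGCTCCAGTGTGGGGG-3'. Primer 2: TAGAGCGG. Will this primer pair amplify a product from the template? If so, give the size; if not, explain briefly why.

Primer 2 (TAGAGCGG) does not match the top strand, and its reverse complement CCGCTCTA does not match either.
With no annealing site for primer 2, no amplification occurs.

No product — primer 2 has no binding site in the template.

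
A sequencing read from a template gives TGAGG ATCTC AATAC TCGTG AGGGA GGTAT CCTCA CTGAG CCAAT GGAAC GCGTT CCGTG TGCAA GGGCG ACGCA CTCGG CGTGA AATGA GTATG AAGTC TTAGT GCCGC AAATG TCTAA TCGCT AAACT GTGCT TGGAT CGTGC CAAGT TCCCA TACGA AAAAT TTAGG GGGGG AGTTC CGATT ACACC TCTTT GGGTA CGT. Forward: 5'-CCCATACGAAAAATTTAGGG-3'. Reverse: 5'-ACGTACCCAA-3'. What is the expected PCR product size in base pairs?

Forward primer CCCATACGAAAAATTTAGGG is found on the top strand at positions 152–171.
The reverse primer's reverse complement is TTGGGTACGT, which matches the template at positions 194–203.
Product length = (reverse-primer end) − (forward-primer start) + 1 = 203 − 152 + 1 = 52 bp.

52 bp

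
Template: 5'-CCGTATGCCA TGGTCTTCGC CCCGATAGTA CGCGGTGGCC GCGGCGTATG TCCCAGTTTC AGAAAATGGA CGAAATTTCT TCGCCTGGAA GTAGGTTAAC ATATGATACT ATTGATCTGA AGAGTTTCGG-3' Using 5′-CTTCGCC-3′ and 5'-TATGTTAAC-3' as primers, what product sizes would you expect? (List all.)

The forward primer CTTCGCC matches the top strand at positions 15–21, 79–85.
The reverse primer's reverse complement is GTTAACATA, matching at positions 95–103.
Each forward site pairs with the reverse site to give a product ending at position 103: sizes 89, 25 bp.

89 bp, 25 bp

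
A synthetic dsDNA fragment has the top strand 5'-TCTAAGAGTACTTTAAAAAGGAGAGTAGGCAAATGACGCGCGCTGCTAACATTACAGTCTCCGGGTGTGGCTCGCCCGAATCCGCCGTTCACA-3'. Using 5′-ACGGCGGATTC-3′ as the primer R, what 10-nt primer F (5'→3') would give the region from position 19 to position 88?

The reverse primer's reverse complement GAATCCGCCGT matches the template at positions 78–88; the product starts at position 19.
The forward primer is identical to the top strand over positions 19–28: AGGAGAGTAG.

5'-AGGAGAGTAG-3'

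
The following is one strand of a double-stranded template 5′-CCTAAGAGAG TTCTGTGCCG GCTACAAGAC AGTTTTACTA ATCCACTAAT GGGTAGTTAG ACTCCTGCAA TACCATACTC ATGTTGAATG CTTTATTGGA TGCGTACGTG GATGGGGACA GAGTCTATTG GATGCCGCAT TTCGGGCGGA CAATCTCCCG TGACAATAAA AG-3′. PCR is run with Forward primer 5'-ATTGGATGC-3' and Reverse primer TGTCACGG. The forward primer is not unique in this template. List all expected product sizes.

71 bp, 39 bp

The forward primer ATTGGATGC matches the top strand at positions 95–103, 127–135.
The reverse primer's reverse complement is CCGTGACA, matching at positions 158–165.
Each forward site pairs with the reverse site to give a product ending at position 165: sizes 71, 39 bp.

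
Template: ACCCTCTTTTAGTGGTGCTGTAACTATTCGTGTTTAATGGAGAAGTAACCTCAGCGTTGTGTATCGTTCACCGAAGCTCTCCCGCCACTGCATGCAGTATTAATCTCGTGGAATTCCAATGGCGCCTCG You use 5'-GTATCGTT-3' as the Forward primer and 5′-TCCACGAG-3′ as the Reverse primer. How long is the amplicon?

The forward primer matches the template at positions 61–68.
The reverse primer's reverse complement is CTCGTGGA, which matches the template at positions 105–112.
The product runs from position 61 to position 112, so its length is 112 − 61 + 1 = 52 bp.

52 bp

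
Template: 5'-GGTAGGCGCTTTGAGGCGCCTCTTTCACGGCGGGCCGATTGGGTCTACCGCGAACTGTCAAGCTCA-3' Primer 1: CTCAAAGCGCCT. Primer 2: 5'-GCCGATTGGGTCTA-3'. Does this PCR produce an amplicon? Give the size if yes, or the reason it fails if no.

No product — the primers' 3' ends point away from each other.

Primer 1 (CTCAAAGCGCCT) has reverse complement AGGCGCTTTGAG, which matches the top strand at positions 4–15; primer 1 anneals to the top strand there with its 3' end pointing upstream toward position 4.
Primer 2 (GCCGATTGGGTCTA) matches the top strand directly at positions 34–47; it anneals to the bottom strand with its 3' end pointing downstream toward position 47.
The 3' ends diverge (primer 1 extends toward position 1, primer 2 toward position 66), so the primers never converge on a shared product.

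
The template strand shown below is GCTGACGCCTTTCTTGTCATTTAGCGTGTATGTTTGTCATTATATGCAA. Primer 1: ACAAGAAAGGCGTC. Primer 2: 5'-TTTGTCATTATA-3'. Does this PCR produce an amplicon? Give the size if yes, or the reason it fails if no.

Primer 1 (ACAAGAAAGGCGTC) has reverse complement GACGCCTTTCTTGT, which matches the top strand at positions 4–17; primer 1 anneals to the top strand there with its 3' end pointing upstream toward position 4.
Primer 2 (TTTGTCATTATA) matches the top strand directly at positions 33–44; it anneals to the bottom strand with its 3' end pointing downstream toward position 44.
The 3' ends diverge (primer 1 extends toward position 1, primer 2 toward position 49), so the primers never converge on a shared product.

No product — the primers' 3' ends point away from each other.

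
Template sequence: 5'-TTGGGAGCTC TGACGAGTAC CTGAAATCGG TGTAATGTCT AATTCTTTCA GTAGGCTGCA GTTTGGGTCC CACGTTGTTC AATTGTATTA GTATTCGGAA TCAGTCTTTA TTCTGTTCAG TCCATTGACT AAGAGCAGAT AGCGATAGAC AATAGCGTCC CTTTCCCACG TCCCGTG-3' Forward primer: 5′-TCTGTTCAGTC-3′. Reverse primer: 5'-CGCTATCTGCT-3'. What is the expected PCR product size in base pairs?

33 bp

Forward primer TCTGTTCAGTC is found on the top strand at positions 112–122.
Reverse complement of the reverse primer: AGCAGATAGCG. This occurs on the top strand at positions 134–144.
Product length = (reverse-primer end) − (forward-primer start) + 1 = 144 − 112 + 1 = 33 bp.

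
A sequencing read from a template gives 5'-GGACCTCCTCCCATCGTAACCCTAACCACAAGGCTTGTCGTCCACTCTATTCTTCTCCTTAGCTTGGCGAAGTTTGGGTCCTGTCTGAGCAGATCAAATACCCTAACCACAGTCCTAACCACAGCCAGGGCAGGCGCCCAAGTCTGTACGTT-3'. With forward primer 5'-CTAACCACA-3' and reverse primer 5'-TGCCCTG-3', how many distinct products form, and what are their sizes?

Three products: 111 bp, 30 bp, 18 bp

The forward primer CTAACCACA matches the top strand at positions 22–30, 103–111, 115–123.
The reverse primer's reverse complement is CAGGGCA, matching at positions 126–132.
Each forward site pairs with the reverse site to give a product ending at position 132: sizes 111, 30, 18 bp.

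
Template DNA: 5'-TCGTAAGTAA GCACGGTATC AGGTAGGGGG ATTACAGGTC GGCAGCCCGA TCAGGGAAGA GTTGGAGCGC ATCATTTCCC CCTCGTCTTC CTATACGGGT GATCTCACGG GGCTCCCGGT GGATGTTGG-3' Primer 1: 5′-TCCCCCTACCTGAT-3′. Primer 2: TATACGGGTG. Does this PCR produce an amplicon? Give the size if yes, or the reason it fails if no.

Primer 1 (TCCCCCTACCTGAT) has reverse complement ATCAGGTAGGGGGA, which matches the top strand at positions 18–31; primer 1 anneals to the top strand there with its 3' end pointing upstream toward position 18.
Primer 2 (TATACGGGTG) matches the top strand directly at positions 92–101; it anneals to the bottom strand with its 3' end pointing downstream toward position 101.
The 3' ends diverge (primer 1 extends toward position 1, primer 2 toward position 129), so the primers never converge on a shared product.

No product — the primers' 3' ends point away from each other.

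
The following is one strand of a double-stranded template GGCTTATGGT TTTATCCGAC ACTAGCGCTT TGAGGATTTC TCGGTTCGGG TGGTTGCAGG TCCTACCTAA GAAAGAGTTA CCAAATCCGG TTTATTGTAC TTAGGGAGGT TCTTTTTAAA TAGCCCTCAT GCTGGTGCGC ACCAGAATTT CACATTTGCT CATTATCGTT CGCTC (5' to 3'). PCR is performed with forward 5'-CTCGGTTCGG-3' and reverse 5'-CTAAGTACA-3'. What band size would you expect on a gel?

65 bp

Scanning the template, CTCGGTTCGG occurs at positions 40–49; this primer anneals to the bottom strand there with its 3' end pointing downstream.
The reverse primer's reverse complement is TGTACTTAG, which matches the template at positions 96–104.
The product runs from position 40 to position 104, so its length is 104 − 40 + 1 = 65 bp.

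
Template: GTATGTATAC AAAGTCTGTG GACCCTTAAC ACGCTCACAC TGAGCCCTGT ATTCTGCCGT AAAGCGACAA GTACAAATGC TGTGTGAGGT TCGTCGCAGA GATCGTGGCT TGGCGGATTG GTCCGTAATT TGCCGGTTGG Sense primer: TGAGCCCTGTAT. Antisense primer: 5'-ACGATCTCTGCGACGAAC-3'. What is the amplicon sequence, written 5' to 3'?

The forward primer matches the template at positions 41–52.
Taking the reverse complement of ACGATCTCTGCGACGAAC gives GTTCGTCGCAGAGATCGT, found at positions 89–106 on the template; the primer anneals here to the top strand with its 3' end pointing upstream.
The product is the template from position 41 through 106 (66 bp).

5'-TGAGCCCTGTATTCTGCCGTAAAGCGACAAGTACAAATGCTGTGTGAGGTTCGTCGCAGAGATCGT-3'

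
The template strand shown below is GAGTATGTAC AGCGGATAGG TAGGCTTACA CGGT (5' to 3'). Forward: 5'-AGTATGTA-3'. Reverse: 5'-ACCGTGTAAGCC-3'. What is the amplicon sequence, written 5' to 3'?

Scanning the template, AGTATGTA occurs at positions 2–9; this primer anneals to the bottom strand there with its 3' end pointing downstream.
The reverse primer's reverse complement is GGCTTACACGGT, which matches the template at positions 23–34.
The product is the template from position 2 through 34 (33 bp).

5'-AGTATGTACAGCGGATAGGTAGGCTTACACGGT-3'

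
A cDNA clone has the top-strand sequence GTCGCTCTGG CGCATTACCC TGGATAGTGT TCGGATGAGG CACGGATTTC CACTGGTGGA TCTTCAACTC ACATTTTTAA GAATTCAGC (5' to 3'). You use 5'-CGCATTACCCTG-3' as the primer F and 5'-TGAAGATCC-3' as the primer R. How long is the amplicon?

Scanning the template, CGCATTACCCTG occurs at positions 11–22; this primer anneals to the bottom strand there with its 3' end pointing downstream.
The reverse primer's reverse complement is GGATCTTCA, which matches the template at positions 58–66.
The product runs from position 11 to position 66, so its length is 66 − 11 + 1 = 56 bp.

56 bp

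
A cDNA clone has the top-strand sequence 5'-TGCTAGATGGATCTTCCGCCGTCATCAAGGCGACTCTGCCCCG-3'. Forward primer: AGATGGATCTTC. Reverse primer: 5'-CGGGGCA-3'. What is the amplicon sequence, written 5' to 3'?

5'-AGATGGATCTTCCGCCGTCATCAAGGCGACTCTGCCCCG-3'

Forward primer AGATGGATCTTC is found on the top strand at positions 5–16.
The reverse primer's reverse complement is TGCCCCG, which matches the template at positions 37–43.
The product is the template from position 5 through 43 (39 bp).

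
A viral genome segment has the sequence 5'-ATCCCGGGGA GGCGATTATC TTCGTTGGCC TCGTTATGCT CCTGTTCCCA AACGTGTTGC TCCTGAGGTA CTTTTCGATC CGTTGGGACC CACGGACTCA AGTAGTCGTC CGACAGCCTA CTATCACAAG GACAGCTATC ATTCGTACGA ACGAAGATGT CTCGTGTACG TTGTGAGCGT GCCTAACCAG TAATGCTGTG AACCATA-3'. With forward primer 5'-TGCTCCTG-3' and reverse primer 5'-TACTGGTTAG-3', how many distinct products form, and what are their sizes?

Two products: 156 bp, 135 bp

The forward primer TGCTCCTG matches the top strand at positions 37–44, 58–65.
The reverse primer's reverse complement is CTAACCAGTA, matching at positions 183–192.
Each forward site pairs with the reverse site to give a product ending at position 192: sizes 156, 135 bp.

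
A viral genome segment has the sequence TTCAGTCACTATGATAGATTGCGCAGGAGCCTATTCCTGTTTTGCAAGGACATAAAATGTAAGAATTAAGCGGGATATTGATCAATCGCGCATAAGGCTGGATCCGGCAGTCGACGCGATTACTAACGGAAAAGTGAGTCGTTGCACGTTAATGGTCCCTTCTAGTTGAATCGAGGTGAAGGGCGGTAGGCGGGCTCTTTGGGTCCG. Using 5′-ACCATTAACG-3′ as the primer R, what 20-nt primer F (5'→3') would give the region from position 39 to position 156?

The reverse primer's reverse complement CGTTAATGGT matches the template at positions 147–156; the product starts at position 39.
The forward primer is identical to the top strand over positions 39–58: GTTTTGCAAGGACATAAAAT.

5'-GTTTTGCAAGGACATAAAAT-3'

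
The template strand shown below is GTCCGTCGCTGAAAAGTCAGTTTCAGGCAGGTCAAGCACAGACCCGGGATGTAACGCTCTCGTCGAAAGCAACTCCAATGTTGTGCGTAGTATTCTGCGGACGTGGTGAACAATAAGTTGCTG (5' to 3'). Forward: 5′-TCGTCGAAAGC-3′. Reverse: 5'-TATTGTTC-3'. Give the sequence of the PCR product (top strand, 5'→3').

The forward primer matches the template at positions 60–70.
Reverse complement of the reverse primer: GAACAATA. This occurs on the top strand at positions 108–115.
The product is the template from position 60 through 115 (56 bp).

5'-TCGTCGAAAGCAACTCCAATGTTGTGCGTAGTATTCTGCGGACGTGGTGAACAATA-3'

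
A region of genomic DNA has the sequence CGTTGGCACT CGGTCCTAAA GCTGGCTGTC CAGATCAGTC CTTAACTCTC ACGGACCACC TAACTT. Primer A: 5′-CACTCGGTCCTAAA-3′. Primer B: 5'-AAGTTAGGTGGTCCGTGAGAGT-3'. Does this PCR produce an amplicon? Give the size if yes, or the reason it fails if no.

Yes — a 60 bp product.

Primer A (CACTCGGTCCTAAA) matches the top strand at positions 7–20; it acts as a forward primer.
Primer B's reverse complement is ACTCTCACGGACCACCTAACTT, matching the top strand at positions 45–66; it acts as a reverse primer.
The 3' ends face each other across positions 7–66, giving a 60 bp product.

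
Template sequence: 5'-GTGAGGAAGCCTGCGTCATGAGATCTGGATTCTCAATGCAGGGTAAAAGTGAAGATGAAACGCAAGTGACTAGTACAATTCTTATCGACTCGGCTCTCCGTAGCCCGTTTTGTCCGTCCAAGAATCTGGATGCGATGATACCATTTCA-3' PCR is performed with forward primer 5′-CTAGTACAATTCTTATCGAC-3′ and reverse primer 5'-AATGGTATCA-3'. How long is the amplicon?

Forward primer CTAGTACAATTCTTATCGAC is found on the top strand at positions 70–89.
Reverse complement of the reverse primer: TGATACCATT. This occurs on the top strand at positions 136–145.
Amplicon spans positions 70–145: 76 bp.

76 bp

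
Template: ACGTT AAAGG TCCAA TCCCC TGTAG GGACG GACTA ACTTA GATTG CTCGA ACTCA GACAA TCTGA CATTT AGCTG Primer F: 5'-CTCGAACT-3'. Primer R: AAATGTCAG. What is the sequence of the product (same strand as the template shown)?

5'-CTCGAACTCAGACAATCTGACATTT-3'

Scanning the template, CTCGAACT occurs at positions 46–53; this primer anneals to the bottom strand there with its 3' end pointing downstream.
Taking the reverse complement of AAATGTCAG gives CTGACATTT, found at positions 62–70 on the template; the primer anneals here to the top strand with its 3' end pointing upstream.
The product is the template from position 46 through 70 (25 bp).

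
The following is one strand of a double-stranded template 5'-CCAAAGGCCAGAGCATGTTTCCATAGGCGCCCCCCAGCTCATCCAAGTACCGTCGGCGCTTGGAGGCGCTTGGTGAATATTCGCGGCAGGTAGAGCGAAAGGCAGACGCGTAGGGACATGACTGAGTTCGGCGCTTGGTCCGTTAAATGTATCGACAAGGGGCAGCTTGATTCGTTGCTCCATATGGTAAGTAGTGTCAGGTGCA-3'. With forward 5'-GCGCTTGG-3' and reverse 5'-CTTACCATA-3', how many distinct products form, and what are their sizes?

Three products: 136 bp, 126 bp, 61 bp

The forward primer GCGCTTGG matches the top strand at positions 56–63, 66–73, 131–138.
The reverse primer's reverse complement is TATGGTAAG, matching at positions 183–191.
Each forward site pairs with the reverse site to give a product ending at position 191: sizes 136, 126, 61 bp.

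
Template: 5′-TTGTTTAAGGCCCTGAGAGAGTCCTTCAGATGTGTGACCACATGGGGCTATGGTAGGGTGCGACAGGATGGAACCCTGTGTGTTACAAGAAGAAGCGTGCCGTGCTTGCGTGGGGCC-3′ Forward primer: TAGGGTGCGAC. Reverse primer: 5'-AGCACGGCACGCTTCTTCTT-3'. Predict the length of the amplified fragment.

53 bp

Scanning the template, TAGGGTGCGAC occurs at positions 54–64; this primer anneals to the bottom strand there with its 3' end pointing downstream.
Reverse complement of the reverse primer: AAGAAGAAGCGTGCCGTGCT. This occurs on the top strand at positions 87–106.
The product runs from position 54 to position 106, so its length is 106 − 54 + 1 = 53 bp.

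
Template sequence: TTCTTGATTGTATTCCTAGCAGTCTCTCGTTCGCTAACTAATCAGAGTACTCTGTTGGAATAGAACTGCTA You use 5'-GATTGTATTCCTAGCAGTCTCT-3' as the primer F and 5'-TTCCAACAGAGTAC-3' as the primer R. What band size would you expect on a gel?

55 bp

The forward primer matches the template at positions 6–27.
Reverse complement of the reverse primer: GTACTCTGTTGGAA. This occurs on the top strand at positions 47–60.
The product runs from position 6 to position 60, so its length is 60 − 6 + 1 = 55 bp.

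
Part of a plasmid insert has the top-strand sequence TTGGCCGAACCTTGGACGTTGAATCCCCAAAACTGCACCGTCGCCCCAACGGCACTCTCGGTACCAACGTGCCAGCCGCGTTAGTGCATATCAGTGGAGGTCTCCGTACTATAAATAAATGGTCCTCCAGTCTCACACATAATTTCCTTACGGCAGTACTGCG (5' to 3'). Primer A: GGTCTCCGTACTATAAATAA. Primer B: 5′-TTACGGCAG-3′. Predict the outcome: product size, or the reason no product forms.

Primer A (GGTCTCCGTACTATAAATAA) matches the top strand at positions 99–118 (3' end points downstream).
Primer B (TTACGGCAG) also matches the top strand directly, at positions 148–156 — its reverse complement CTGCCGTAA is not present.
Both primers anneal to the bottom strand with 3' ends pointing the same way, so neither can prime synthesis back toward the other.

No product — both primers anneal to the same strand and extend in the same direction.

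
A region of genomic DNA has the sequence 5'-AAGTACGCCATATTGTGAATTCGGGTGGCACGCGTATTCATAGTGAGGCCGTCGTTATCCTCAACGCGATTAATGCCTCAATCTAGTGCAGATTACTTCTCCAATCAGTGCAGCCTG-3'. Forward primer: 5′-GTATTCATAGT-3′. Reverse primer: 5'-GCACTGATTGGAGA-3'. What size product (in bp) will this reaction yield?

78 bp

Scanning the template, GTATTCATAGT occurs at positions 34–44; this primer anneals to the bottom strand there with its 3' end pointing downstream.
Reverse complement of the reverse primer: TCTCCAATCAGTGC. This occurs on the top strand at positions 98–111.
The product runs from position 34 to position 111, so its length is 111 − 34 + 1 = 78 bp.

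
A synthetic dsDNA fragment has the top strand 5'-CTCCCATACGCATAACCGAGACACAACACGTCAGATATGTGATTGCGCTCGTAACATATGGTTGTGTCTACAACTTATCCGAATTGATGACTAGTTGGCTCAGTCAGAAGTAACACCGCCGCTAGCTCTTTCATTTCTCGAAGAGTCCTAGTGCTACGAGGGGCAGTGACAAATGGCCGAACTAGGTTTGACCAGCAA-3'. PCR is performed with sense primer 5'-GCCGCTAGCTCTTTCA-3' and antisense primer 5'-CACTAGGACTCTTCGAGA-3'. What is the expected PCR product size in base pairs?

36 bp

Forward primer GCCGCTAGCTCTTTCA is found on the top strand at positions 118–133.
The reverse primer's reverse complement is TCTCGAAGAGTCCTAGTG, which matches the template at positions 136–153.
The product runs from position 118 to position 153, so its length is 153 − 118 + 1 = 36 bp.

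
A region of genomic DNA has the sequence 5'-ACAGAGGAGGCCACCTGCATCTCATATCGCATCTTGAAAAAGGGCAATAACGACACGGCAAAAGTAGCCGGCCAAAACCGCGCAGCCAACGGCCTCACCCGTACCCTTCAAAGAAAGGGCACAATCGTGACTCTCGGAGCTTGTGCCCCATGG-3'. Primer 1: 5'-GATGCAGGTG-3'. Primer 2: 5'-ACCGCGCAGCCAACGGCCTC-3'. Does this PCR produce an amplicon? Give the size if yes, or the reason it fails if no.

No product — the primers' 3' ends point away from each other.

Primer 1 (GATGCAGGTG) has reverse complement CACCTGCATC, which matches the top strand at positions 12–21; primer 1 anneals to the top strand there with its 3' end pointing upstream toward position 12.
Primer 2 (ACCGCGCAGCCAACGGCCTC) matches the top strand directly at positions 77–96; it anneals to the bottom strand with its 3' end pointing downstream toward position 96.
The 3' ends diverge (primer 1 extends toward position 1, primer 2 toward position 153), so the primers never converge on a shared product.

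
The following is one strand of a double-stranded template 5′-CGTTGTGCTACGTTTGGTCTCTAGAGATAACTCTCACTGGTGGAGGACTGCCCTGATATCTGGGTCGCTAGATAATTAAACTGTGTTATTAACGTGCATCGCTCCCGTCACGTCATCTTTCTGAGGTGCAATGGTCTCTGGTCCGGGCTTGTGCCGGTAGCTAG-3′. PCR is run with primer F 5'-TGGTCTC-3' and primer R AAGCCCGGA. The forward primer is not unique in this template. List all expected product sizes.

The forward primer TGGTCTC matches the top strand at positions 15–21, 132–138.
The reverse primer's reverse complement is TCCGGGCTT, matching at positions 142–150.
Each forward site pairs with the reverse site to give a product ending at position 150: sizes 136, 19 bp.

136 bp, 19 bp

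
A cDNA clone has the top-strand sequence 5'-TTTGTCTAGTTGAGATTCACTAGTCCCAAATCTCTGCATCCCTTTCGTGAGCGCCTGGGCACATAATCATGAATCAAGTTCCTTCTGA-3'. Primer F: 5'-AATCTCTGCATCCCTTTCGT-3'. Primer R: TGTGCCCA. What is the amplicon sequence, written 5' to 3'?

Scanning the template, AATCTCTGCATCCCTTTCGT occurs at positions 29–48; this primer anneals to the bottom strand there with its 3' end pointing downstream.
Reverse complement of the reverse primer: TGGGCACA. This occurs on the top strand at positions 56–63.
The product is the template from position 29 through 63 (35 bp).

5'-AATCTCTGCATCCCTTTCGTGAGCGCCTGGGCACA-3'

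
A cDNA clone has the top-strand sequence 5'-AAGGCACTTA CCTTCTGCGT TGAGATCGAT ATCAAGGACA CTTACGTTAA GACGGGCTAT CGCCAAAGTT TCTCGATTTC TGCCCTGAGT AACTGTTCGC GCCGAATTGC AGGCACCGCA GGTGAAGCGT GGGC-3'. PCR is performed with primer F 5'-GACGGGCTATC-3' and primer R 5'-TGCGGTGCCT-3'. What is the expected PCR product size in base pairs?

70 bp

The forward primer matches the template at positions 51–61.
The reverse primer's reverse complement is AGGCACCGCA, which matches the template at positions 111–120.
Amplicon spans positions 51–120: 70 bp.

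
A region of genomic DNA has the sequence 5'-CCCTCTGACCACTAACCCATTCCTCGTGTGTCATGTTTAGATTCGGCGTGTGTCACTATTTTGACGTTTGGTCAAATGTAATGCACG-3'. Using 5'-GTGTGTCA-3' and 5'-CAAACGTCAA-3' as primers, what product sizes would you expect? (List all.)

45 bp, 23 bp

The forward primer GTGTGTCA matches the top strand at positions 26–33, 48–55.
The reverse primer's reverse complement is TTGACGTTTG, matching at positions 61–70.
Each forward site pairs with the reverse site to give a product ending at position 70: sizes 45, 23 bp.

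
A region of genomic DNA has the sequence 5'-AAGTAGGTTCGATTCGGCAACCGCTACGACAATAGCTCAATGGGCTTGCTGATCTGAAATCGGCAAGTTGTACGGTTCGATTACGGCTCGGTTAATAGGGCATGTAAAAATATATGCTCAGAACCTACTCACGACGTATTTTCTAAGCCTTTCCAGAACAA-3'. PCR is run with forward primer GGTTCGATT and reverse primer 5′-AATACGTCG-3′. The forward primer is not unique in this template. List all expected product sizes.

The forward primer GGTTCGATT matches the top strand at positions 6–14, 74–82.
The reverse primer's reverse complement is CGACGTATT, matching at positions 132–140.
Each forward site pairs with the reverse site to give a product ending at position 140: sizes 135, 67 bp.

135 bp, 67 bp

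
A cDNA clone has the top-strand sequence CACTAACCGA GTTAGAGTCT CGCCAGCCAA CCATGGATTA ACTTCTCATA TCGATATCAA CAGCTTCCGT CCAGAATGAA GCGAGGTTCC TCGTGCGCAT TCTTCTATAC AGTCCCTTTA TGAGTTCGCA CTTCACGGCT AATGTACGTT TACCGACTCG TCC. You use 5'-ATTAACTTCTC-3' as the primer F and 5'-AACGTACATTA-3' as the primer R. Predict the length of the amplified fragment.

114 bp

Forward primer ATTAACTTCTC is found on the top strand at positions 37–47.
Reverse complement of the reverse primer: TAATGTACGTT. This occurs on the top strand at positions 140–150.
Product length = (reverse-primer end) − (forward-primer start) + 1 = 150 − 37 + 1 = 114 bp.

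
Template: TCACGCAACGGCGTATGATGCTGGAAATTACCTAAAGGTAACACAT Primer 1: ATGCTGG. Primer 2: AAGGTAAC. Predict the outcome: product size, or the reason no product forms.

No product — both primers anneal to the same strand and extend in the same direction.

Primer 1 (ATGCTGG) matches the top strand at positions 18–24 (3' end points downstream).
Primer 2 (AAGGTAAC) also matches the top strand directly, at positions 35–42 — its reverse complement GTTACCTT is not present.
Both primers anneal to the bottom strand with 3' ends pointing the same way, so neither can prime synthesis back toward the other.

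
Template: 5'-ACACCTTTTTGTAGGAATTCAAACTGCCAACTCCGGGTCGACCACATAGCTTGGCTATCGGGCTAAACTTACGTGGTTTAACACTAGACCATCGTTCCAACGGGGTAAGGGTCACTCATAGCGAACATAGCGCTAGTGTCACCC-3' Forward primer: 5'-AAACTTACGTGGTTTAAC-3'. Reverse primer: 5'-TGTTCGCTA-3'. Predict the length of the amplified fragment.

63 bp

Scanning the template, AAACTTACGTGGTTTAAC occurs at positions 65–82; this primer anneals to the bottom strand there with its 3' end pointing downstream.
Reverse complement of the reverse primer: TAGCGAACA. This occurs on the top strand at positions 119–127.
Amplicon spans positions 65–127: 63 bp.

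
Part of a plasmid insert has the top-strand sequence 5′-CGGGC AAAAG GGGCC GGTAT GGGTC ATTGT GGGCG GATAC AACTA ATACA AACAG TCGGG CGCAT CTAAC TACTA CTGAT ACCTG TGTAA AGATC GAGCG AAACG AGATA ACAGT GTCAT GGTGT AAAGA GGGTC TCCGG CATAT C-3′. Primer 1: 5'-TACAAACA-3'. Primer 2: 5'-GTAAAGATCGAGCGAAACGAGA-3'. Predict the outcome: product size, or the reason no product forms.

Primer 1 (TACAAACA) matches the top strand at positions 47–54 (3' end points downstream).
Primer 2 (GTAAAGATCGAGCGAAACGAGA) also matches the top strand directly, at positions 87–108 — its reverse complement TCTCGTTTCGCTCGATCTTTAC is not present.
Both primers anneal to the bottom strand with 3' ends pointing the same way, so neither can prime synthesis back toward the other.

No product — both primers anneal to the same strand and extend in the same direction.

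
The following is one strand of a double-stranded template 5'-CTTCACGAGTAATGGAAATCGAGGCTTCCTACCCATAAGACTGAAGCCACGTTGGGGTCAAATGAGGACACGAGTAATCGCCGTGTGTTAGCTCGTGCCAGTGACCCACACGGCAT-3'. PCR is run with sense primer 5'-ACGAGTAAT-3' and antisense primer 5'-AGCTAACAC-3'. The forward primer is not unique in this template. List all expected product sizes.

89 bp, 24 bp

The forward primer ACGAGTAAT matches the top strand at positions 5–13, 70–78.
The reverse primer's reverse complement is GTGTTAGCT, matching at positions 85–93.
Each forward site pairs with the reverse site to give a product ending at position 93: sizes 89, 24 bp.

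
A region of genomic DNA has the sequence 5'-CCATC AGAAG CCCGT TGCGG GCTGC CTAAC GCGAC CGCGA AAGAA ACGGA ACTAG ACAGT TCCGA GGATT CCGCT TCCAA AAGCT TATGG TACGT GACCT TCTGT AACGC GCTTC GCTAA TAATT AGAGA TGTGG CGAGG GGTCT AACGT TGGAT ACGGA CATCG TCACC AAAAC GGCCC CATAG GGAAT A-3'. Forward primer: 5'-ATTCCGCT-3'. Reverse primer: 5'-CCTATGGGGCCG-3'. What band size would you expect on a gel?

119 bp

The forward primer matches the template at positions 68–75.
The reverse primer's reverse complement is CGGCCCCATAGG, which matches the template at positions 175–186.
Product length = (reverse-primer end) − (forward-primer start) + 1 = 186 − 68 + 1 = 119 bp.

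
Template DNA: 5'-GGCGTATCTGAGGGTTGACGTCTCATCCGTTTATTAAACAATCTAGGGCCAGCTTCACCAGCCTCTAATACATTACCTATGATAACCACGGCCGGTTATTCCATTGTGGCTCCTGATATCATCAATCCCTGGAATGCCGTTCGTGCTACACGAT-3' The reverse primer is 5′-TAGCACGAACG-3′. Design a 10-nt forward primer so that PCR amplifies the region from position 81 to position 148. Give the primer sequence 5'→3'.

5'-GATAACCACG-3'

The reverse primer's reverse complement CGTTCGTGCTA matches the template at positions 138–148; the product starts at position 81.
The forward primer is identical to the top strand over positions 81–90: GATAACCACG.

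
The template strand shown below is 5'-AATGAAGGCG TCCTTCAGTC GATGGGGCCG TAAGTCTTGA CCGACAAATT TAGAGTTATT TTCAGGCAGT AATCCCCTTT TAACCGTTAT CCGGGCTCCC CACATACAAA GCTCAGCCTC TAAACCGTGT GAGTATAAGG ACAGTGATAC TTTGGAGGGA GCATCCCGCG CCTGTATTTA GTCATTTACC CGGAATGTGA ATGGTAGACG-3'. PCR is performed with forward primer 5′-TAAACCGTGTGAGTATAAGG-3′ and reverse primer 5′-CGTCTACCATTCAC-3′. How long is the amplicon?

The forward primer matches the template at positions 121–140.
Reverse complement of the reverse primer: GTGAATGGTAGACG. This occurs on the top strand at positions 197–210.
Product length = (reverse-primer end) − (forward-primer start) + 1 = 210 − 121 + 1 = 90 bp.

90 bp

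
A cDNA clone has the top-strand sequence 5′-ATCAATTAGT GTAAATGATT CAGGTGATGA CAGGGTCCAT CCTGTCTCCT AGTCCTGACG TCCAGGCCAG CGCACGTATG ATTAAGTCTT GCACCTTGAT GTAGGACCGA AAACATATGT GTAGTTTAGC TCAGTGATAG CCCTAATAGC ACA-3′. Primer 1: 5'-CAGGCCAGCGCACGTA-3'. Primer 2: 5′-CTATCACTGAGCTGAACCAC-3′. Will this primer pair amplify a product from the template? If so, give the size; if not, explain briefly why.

Primer 2 (CTATCACTGAGCTGAACCAC) does not match the top strand, and its reverse complement GTGGTTCAGCTCAGTGATAG does not match either.
With no annealing site for primer 2, no amplification occurs.

No product — primer 2 has no binding site in the template.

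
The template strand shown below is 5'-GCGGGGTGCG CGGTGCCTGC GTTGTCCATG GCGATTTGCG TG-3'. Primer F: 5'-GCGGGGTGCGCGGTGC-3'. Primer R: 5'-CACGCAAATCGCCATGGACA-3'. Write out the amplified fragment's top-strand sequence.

5'-GCGGGGTGCGCGGTGCCTGCGTTGTCCATGGCGATTTGCGTG-3'

The forward primer matches the template at positions 1–16.
The reverse primer's reverse complement is TGTCCATGGCGATTTGCGTG, which matches the template at positions 23–42.
The product is the template from position 1 through 42 (42 bp).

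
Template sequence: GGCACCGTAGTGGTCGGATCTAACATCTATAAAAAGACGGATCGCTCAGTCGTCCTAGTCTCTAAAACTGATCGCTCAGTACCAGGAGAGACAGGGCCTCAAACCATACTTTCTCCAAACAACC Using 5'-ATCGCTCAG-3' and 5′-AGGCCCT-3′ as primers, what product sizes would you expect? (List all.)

59 bp, 29 bp

The forward primer ATCGCTCAG matches the top strand at positions 41–49, 71–79.
The reverse primer's reverse complement is AGGGCCT, matching at positions 93–99.
Each forward site pairs with the reverse site to give a product ending at position 99: sizes 59, 29 bp.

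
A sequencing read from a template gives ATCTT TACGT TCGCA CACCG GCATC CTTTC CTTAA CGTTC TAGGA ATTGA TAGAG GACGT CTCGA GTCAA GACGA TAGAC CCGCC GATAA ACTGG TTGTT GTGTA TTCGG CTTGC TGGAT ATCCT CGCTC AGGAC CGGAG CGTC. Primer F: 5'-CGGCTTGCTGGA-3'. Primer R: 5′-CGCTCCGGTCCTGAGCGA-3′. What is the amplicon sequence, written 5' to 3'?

The forward primer matches the template at positions 108–119.
Taking the reverse complement of CGCTCCGGTCCTGAGCGA gives TCGCTCAGGACCGGAGCG, found at positions 125–142 on the template; the primer anneals here to the top strand with its 3' end pointing upstream.
The product is the template from position 108 through 142 (35 bp).

5'-CGGCTTGCTGGATATCCTCGCTCAGGACCGGAGCG-3'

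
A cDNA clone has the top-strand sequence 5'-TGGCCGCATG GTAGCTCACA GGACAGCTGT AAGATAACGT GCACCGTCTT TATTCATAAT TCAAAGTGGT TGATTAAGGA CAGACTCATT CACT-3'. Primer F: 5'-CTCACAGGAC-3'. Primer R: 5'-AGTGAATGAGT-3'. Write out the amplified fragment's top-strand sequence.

Scanning the template, CTCACAGGAC occurs at positions 15–24; this primer anneals to the bottom strand there with its 3' end pointing downstream.
Reverse complement of the reverse primer: ACTCATTCACT. This occurs on the top strand at positions 84–94.
The product is the template from position 15 through 94 (80 bp).

5'-CTCACAGGACAGCTGTAAGATAACGTGCACCGTCTTTATTCATAATTCAAAGTGGTTGATTAAGGACAGACTCATTCACT-3'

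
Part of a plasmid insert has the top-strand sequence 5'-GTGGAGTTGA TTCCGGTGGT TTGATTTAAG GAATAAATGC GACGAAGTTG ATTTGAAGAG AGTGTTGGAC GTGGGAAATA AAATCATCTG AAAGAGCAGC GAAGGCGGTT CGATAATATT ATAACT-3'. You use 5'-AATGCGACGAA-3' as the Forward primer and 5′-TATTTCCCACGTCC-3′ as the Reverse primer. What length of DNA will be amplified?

The forward primer matches the template at positions 36–46.
Reverse complement of the reverse primer: GGACGTGGGAAATA. This occurs on the top strand at positions 67–80.
Product length = (reverse-primer end) − (forward-primer start) + 1 = 80 − 36 + 1 = 45 bp.

45 bp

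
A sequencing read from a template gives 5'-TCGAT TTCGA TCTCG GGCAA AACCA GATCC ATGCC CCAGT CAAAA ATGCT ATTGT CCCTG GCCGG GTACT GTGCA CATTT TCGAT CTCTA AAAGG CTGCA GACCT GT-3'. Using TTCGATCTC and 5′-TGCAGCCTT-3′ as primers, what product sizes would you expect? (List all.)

The forward primer TTCGATCTC matches the top strand at positions 6–14, 80–88.
The reverse primer's reverse complement is AAGGCTGCA, matching at positions 92–100.
Each forward site pairs with the reverse site to give a product ending at position 100: sizes 95, 21 bp.

95 bp, 21 bp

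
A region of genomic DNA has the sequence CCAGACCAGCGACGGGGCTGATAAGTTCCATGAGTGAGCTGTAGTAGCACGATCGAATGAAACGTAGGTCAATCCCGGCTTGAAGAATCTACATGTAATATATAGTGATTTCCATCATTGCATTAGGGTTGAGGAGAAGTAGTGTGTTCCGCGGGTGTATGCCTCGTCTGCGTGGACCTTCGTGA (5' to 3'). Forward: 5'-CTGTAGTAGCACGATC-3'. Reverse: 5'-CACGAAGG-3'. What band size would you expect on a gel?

The forward primer matches the template at positions 39–54.
The reverse primer's reverse complement is CCTTCGTG, which matches the template at positions 177–184.
The product runs from position 39 to position 184, so its length is 184 − 39 + 1 = 146 bp.

146 bp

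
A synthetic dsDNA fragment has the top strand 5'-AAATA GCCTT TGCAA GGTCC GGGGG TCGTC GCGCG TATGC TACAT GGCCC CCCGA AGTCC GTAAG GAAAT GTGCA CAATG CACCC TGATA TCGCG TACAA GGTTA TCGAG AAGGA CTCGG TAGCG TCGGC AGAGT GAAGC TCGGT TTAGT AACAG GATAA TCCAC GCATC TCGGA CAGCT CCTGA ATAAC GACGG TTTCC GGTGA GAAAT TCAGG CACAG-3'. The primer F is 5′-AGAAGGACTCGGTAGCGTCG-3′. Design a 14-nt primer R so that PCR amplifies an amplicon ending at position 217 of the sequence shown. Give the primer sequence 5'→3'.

The forward primer binds at positions 109–128; the product's 3' end on the top strand is position 217.
The reverse primer anneals to the top strand over positions 204–217, i.e. to GAGAAATTCAGGCA.
Its sequence written 5'→3' is the reverse complement: TGCCTGAATTTCTC.

5'-TGCCTGAATTTCTC-3'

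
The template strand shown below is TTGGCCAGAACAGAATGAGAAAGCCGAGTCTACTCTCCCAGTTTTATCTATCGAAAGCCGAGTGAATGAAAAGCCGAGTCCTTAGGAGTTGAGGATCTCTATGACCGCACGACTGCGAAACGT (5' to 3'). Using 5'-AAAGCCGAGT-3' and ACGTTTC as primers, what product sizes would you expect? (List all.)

104 bp, 70 bp, 54 bp

The forward primer AAAGCCGAGT matches the top strand at positions 20–29, 54–63, 70–79.
The reverse primer's reverse complement is GAAACGT, matching at positions 117–123.
Each forward site pairs with the reverse site to give a product ending at position 123: sizes 104, 70, 54 bp.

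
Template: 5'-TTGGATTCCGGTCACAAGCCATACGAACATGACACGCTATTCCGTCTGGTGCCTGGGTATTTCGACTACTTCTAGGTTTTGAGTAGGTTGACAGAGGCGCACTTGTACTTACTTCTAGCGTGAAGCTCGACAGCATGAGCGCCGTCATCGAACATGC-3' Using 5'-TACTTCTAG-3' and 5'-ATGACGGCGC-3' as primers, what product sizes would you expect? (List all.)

82 bp, 39 bp

The forward primer TACTTCTAG matches the top strand at positions 67–75, 110–118.
The reverse primer's reverse complement is GCGCCGTCAT, matching at positions 139–148.
Each forward site pairs with the reverse site to give a product ending at position 148: sizes 82, 39 bp.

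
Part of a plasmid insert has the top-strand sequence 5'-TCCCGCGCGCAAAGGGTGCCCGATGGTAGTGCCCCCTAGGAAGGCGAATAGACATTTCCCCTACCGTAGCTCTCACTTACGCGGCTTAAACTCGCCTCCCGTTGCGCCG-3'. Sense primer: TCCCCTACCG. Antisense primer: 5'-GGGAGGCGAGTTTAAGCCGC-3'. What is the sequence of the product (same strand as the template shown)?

Scanning the template, TCCCCTACCG occurs at positions 57–66; this primer anneals to the bottom strand there with its 3' end pointing downstream.
Taking the reverse complement of GGGAGGCGAGTTTAAGCCGC gives GCGGCTTAAACTCGCCTCCC, found at positions 81–100 on the template; the primer anneals here to the top strand with its 3' end pointing upstream.
The product is the template from position 57 through 100 (44 bp).

5'-TCCCCTACCGTAGCTCTCACTTACGCGGCTTAAACTCGCCTCCC-3'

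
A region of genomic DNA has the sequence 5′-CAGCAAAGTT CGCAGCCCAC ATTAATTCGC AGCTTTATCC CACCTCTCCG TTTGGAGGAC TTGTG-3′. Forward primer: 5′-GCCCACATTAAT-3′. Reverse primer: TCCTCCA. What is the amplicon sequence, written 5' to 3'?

The forward primer matches the template at positions 15–26.
The reverse primer's reverse complement is TGGAGGA, which matches the template at positions 53–59.
The product is the template from position 15 through 59 (45 bp).

5'-GCCCACATTAATTCGCAGCTTTATCCCACCTCTCCGTTTGGAGGA-3'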